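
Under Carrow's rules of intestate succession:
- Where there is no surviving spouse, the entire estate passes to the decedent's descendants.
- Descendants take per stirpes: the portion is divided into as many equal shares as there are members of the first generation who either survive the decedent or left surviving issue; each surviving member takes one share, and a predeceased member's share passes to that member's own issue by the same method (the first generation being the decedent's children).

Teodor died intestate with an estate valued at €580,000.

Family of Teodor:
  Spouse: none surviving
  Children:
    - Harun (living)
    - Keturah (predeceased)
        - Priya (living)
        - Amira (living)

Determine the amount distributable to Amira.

The entire €580,000 passes to the descendants.
That amount (€580,000) is divided into 2 shares of €290,000: Harun takes €290,000; Keturah's €290,000 share passes to Keturah's issue.
Keturah's share (€290,000) is divided into 2 shares of €145,000: Priya and Amira each take €145,000.

Amira receives €145,000.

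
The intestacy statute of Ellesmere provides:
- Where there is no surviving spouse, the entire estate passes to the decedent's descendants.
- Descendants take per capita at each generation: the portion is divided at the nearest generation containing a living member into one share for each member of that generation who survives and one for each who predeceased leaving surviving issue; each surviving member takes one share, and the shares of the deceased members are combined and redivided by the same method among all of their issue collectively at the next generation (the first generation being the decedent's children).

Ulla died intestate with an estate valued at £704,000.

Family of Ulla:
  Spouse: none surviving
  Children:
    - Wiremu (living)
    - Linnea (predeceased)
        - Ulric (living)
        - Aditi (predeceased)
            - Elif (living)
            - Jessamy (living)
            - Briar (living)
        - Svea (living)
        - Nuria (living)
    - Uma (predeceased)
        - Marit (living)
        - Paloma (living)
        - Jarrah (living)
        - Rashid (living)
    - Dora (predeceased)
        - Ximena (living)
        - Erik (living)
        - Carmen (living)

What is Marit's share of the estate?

Marit receives £48,000.

The entire £704,000 passes to the descendants.
That amount (£704,000) is divided at the children's generation into 4 shares of £176,000. Wiremu takes £176,000. The 3 shares of the deceased (Linnea, Uma, and Dora) are combined into a pool of £528,000.
That pool (£528,000) is divided at the grandchildren's generation into 11 shares of £48,000. Ulric, Svea, Nuria, Marit, Paloma, Jarrah, Rashid, Ximena, Erik, and Carmen each take £48,000. The remaining share for the deceased Aditi (£48,000) is carried to the next generation.
That pool (£48,000) is divided at the great-grandchildren's generation equally among Elif, Jessamy, and Briar: £16,000 each.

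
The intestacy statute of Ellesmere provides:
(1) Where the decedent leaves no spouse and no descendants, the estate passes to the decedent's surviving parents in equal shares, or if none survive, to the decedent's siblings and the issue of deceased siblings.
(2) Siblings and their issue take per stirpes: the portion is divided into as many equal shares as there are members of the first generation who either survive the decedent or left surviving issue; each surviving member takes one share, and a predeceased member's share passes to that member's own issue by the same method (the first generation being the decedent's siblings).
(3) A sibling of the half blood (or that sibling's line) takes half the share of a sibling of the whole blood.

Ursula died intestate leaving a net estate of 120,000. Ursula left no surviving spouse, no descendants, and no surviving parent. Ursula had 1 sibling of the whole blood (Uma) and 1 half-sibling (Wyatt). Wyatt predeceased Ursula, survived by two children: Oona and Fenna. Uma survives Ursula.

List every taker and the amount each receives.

The entire 120,000 passes to the siblings and their issue.
Counting each half-blood sibling's line as half a unit, there are 3/2 units in 120,000, so one unit is 80,000. Whole-blood lines (Uma) take 80,000 each; half-blood lines (Wyatt) take 40,000 each.
Wyatt's share (40,000) is divided into 2 shares of 20,000: Oona and Fenna each take 20,000.

Oona: 20,000; Fenna: 20,000; Uma: 80,000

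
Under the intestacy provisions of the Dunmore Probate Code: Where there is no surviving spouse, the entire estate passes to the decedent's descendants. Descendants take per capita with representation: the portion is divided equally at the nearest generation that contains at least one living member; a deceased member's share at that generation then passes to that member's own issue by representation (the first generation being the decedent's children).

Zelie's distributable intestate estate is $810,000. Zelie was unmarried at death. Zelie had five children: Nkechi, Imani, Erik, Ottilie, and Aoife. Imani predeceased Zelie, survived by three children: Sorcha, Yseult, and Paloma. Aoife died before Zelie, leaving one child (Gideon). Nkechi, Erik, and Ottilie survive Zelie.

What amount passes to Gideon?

The entire $810,000 passes to the descendants.
That amount ($810,000) is divided into 5 shares of $162,000: Nkechi, Erik, and Ottilie each take $162,000; Imani's $162,000 share passes to Imani's issue; Aoife's $162,000 share passes to Aoife's issue.
Imani's share ($162,000) is divided into 3 shares of $54,000: Sorcha, Yseult, and Paloma each take $54,000.
Aoife's share ($162,000) passes entirely to Gideon.

Gideon receives $162,000.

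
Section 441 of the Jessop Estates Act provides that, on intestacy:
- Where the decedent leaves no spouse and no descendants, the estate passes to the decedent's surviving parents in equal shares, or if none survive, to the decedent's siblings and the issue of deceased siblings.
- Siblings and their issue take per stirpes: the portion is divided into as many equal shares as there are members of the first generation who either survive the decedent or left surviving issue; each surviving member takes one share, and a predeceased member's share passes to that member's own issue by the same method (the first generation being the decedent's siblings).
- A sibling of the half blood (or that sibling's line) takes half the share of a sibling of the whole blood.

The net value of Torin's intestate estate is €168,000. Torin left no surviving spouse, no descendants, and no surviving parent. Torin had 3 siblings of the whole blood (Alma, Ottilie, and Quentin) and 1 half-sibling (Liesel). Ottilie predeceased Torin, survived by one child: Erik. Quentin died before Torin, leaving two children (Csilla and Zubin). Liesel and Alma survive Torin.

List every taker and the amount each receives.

Liesel: €24,000; Alma: €48,000; Erik: €48,000; Csilla: €24,000; Zubin: €24,000

The entire €168,000 passes to the siblings and their issue.
Counting each half-blood sibling's line as half a unit, there are 7/2 units in €168,000, so one unit is €48,000. Whole-blood lines (Alma, Ottilie, and Quentin) take €48,000 each; half-blood lines (Liesel) take €24,000 each.
Ottilie's share (€48,000) passes entirely to Erik.
Quentin's share (€48,000) is divided into 2 shares of €24,000: Csilla and Zubin each take €24,000.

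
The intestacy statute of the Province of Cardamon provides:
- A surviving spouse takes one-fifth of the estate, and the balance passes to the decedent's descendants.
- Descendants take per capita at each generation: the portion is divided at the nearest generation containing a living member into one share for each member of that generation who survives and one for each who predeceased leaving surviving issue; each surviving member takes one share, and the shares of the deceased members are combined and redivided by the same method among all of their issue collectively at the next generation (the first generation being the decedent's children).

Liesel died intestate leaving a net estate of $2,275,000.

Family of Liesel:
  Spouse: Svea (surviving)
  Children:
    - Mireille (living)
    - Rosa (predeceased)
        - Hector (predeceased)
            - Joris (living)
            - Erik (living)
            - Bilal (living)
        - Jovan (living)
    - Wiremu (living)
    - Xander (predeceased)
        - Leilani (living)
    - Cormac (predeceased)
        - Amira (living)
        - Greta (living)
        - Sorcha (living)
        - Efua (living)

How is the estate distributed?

Svea: $455,000; Mireille: $364,000; Joris: $52,000; Erik: $52,000; Bilal: $52,000; Jovan: $156,000; Wiremu: $364,000; Leilani: $156,000; Amira: $156,000; Greta: $156,000; Sorcha: $156,000; Efua: $156,000

Svea takes one-fifth of $2,275,000 = $455,000. The remaining $1,820,000 passes to the descendants.
The descendants' portion ($1,820,000) is divided at the children's generation into 5 shares of $364,000. Mireille and Wiremu each take $364,000. The 3 shares of the deceased (Rosa, Xander, and Cormac) are combined into a pool of $1,092,000.
That pool ($1,092,000) is divided at the grandchildren's generation into 7 shares of $156,000. Jovan, Leilani, Amira, Greta, Sorcha, and Efua each take $156,000. The remaining share for the deceased Hector ($156,000) is carried to the next generation.
That pool ($156,000) is divided at the great-grandchildren's generation equally among Joris, Erik, and Bilal: $52,000 each.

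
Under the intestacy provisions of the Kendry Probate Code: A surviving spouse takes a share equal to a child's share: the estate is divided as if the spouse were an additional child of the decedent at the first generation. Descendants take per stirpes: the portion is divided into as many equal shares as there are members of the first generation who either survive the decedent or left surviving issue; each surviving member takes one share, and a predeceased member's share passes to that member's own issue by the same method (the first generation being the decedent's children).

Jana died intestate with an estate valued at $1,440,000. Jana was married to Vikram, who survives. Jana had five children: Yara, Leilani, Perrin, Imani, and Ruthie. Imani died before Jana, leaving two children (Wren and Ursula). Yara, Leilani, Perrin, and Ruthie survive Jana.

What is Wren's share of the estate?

The spouse counts as an additional share at the children's level, so there are 6 primary shares of $240,000. Vikram takes one such share ($240,000).
The children's combined portion ($1,200,000) is divided into 5 shares of $240,000: Yara, Leilani, Perrin, and Ruthie each take $240,000; Imani's $240,000 share passes to Imani's issue.
Imani's share ($240,000) is divided into 2 shares of $120,000: Wren and Ursula each take $120,000.

Wren receives $120,000.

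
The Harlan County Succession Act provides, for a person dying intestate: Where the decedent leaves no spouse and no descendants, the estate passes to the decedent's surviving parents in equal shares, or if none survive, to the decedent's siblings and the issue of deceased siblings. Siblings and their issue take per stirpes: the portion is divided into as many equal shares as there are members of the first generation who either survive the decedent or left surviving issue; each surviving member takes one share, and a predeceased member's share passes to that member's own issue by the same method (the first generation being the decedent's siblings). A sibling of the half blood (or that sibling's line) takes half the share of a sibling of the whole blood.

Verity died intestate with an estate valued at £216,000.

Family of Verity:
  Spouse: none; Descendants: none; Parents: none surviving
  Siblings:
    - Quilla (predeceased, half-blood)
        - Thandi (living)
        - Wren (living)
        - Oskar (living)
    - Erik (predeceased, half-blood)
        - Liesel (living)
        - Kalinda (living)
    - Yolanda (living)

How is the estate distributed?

Thandi: £18,000; Wren: £18,000; Oskar: £18,000; Liesel: £27,000; Kalinda: £27,000; Yolanda: £108,000

The entire £216,000 passes to the siblings and their issue.
Counting each half-blood sibling's line as half a unit, there are 2 units in £216,000, so one unit is £108,000. Whole-blood lines (Yolanda) take £108,000 each; half-blood lines (Quilla and Erik) take £54,000 each.
Quilla's share (£54,000) is divided into 3 shares of £18,000: Thandi, Wren, and Oskar each take £18,000.
Erik's share (£54,000) is divided into 2 shares of £27,000: Liesel and Kalinda each take £27,000.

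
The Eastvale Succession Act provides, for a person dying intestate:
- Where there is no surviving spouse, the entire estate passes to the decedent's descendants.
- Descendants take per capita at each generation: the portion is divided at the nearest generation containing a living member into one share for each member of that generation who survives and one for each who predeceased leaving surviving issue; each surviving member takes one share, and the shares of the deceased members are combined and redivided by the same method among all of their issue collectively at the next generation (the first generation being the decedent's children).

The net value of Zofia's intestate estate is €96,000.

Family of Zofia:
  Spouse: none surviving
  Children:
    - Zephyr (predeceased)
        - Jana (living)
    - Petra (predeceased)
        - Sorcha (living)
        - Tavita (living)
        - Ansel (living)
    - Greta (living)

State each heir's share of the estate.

Jana: €16,000; Sorcha: €16,000; Tavita: €16,000; Ansel: €16,000; Greta: €32,000

The entire €96,000 passes to the descendants.
That amount (€96,000) is divided at the children's generation into 3 shares of €32,000. Greta takes €32,000. The 2 shares of the deceased (Zephyr and Petra) are combined into a pool of €64,000.
That pool (€64,000) is divided at the grandchildren's generation equally among Jana, Sorcha, Tavita, and Ansel: €16,000 each.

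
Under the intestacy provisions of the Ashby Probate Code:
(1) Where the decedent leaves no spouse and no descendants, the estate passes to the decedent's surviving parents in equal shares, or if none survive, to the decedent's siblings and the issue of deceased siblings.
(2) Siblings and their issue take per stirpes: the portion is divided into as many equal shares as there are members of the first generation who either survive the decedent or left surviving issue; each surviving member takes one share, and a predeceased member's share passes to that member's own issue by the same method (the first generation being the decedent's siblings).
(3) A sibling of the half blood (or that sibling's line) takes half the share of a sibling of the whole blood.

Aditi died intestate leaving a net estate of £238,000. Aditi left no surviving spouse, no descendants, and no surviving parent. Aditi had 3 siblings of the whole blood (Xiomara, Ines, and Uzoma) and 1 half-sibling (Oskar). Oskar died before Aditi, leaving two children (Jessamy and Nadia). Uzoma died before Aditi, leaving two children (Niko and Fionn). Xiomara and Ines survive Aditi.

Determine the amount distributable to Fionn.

Fionn receives £34,000.

The entire £238,000 passes to the siblings and their issue.
Counting each half-blood sibling's line as half a unit, there are 7/2 units in £238,000, so one unit is £68,000. Whole-blood lines (Xiomara, Ines, and Uzoma) take £68,000 each; half-blood lines (Oskar) take £34,000 each.
Oskar's share (£34,000) is divided into 2 shares of £17,000: Jessamy and Nadia each take £17,000.
Uzoma's share (£68,000) is divided into 2 shares of £34,000: Niko and Fionn each take £34,000.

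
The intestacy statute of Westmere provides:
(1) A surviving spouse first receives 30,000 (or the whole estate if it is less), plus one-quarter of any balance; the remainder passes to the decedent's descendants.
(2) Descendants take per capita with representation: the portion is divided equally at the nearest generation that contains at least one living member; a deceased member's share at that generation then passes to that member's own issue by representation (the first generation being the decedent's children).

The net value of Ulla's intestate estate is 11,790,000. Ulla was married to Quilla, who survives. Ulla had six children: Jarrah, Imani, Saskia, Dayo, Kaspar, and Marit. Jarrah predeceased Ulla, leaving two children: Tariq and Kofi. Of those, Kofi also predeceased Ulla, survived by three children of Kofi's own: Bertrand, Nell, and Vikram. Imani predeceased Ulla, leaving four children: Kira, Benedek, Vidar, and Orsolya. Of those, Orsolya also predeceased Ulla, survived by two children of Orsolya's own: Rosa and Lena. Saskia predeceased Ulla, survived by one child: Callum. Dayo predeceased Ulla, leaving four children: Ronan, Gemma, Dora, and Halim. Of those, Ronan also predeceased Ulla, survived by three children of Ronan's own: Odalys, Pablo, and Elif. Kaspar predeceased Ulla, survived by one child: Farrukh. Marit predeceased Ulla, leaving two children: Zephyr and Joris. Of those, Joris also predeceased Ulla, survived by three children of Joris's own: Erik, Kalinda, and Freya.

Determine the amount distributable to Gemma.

Quilla first takes 30,000, leaving a balance of 11,760,000. Quilla then takes one-quarter of the balance (2,940,000), for a total of 2,970,000. The remaining 8,820,000 passes to the descendants.
No child survives, so the initial division is made at the grandchildren's generation.
The descendants' portion (8,820,000) is divided into 14 shares of 630,000: Tariq, Kira, Benedek, Vidar, Callum, Gemma, Dora, Halim, Farrukh, and Zephyr each take 630,000; Kofi's 630,000 share passes to Kofi's issue; Orsolya's 630,000 share passes to Orsolya's issue; Ronan's 630,000 share passes to Ronan's issue; Joris's 630,000 share passes to Joris's issue.
Kofi's share (630,000) is divided into 3 shares of 210,000: Bertrand, Nell, and Vikram each take 210,000.
Orsolya's share (630,000) is divided into 2 shares of 315,000: Rosa and Lena each take 315,000.
Ronan's share (630,000) is divided into 3 shares of 210,000: Odalys, Pablo, and Elif each take 210,000.
Joris's share (630,000) is divided into 3 shares of 210,000: Erik, Kalinda, and Freya each take 210,000.

Gemma receives 630,000.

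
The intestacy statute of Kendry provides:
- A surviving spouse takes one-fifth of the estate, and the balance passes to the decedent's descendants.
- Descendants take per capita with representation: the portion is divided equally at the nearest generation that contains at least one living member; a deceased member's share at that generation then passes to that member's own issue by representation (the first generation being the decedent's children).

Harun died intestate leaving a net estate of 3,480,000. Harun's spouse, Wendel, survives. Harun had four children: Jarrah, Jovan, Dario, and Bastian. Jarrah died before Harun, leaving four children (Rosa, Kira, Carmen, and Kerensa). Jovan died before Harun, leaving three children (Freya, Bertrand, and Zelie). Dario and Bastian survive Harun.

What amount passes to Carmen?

Carmen receives 174,000.

Wendel takes one-fifth of 3,480,000 = 696,000. The remaining 2,784,000 passes to the descendants.
The descendants' portion (2,784,000) is divided into 4 shares of 696,000: Dario and Bastian each take 696,000; Jarrah's 696,000 share passes to Jarrah's issue; Jovan's 696,000 share passes to Jovan's issue.
Jarrah's share (696,000) is divided into 4 shares of 174,000: Rosa, Kira, Carmen, and Kerensa each take 174,000.
Jovan's share (696,000) is divided into 3 shares of 232,000: Freya, Bertrand, and Zelie each take 232,000.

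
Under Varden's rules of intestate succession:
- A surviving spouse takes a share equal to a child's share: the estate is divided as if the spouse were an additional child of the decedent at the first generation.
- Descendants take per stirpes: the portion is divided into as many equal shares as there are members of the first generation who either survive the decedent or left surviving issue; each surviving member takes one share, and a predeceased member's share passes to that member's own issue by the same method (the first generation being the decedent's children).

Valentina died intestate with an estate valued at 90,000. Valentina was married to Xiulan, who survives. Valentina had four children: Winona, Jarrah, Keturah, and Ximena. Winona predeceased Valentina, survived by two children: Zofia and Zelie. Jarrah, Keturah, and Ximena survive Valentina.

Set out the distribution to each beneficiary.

The spouse counts as an additional share at the children's level, so there are 5 primary shares of 18,000. Xiulan takes one such share (18,000).
The children's combined portion (72,000) is divided into 4 shares of 18,000: Jarrah, Keturah, and Ximena each take 18,000; Winona's 18,000 share passes to Winona's issue.
Winona's share (18,000) is divided into 2 shares of 9,000: Zofia and Zelie each take 9,000.

Xiulan: 18,000; Zofia: 9,000; Zelie: 9,000; Jarrah: 18,000; Keturah: 18,000; Ximena: 18,000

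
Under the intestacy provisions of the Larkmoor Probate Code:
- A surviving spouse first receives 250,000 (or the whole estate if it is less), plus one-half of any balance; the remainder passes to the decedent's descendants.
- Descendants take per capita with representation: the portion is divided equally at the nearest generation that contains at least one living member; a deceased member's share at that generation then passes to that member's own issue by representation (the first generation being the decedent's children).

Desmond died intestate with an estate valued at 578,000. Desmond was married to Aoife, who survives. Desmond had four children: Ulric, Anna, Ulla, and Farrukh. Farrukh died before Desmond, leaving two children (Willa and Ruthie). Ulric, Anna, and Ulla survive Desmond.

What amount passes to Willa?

Willa receives 20,500.

Aoife first takes 250,000, leaving a balance of 328,000. Aoife then takes one-half of the balance (164,000), for a total of 414,000. The remaining 164,000 passes to the descendants.
The descendants' portion (164,000) is divided into 4 shares of 41,000: Ulric, Anna, and Ulla each take 41,000; Farrukh's 41,000 share passes to Farrukh's issue.
Farrukh's share (41,000) is divided into 2 shares of 20,500: Willa and Ruthie each take 20,500.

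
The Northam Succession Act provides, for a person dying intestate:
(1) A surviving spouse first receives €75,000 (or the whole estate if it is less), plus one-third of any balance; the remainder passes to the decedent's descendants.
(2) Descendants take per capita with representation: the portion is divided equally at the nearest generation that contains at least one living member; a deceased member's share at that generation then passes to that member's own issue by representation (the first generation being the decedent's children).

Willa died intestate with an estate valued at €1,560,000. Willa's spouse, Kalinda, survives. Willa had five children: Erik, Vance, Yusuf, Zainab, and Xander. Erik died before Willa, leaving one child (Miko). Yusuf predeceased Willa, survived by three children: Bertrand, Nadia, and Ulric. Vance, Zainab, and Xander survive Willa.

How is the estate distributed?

Kalinda: €570,000; Miko: €198,000; Vance: €198,000; Bertrand: €66,000; Nadia: €66,000; Ulric: €66,000; Zainab: €198,000; Xander: €198,000

Kalinda first takes €75,000, leaving a balance of €1,485,000. Kalinda then takes one-third of the balance (€495,000), for a total of €570,000. The remaining €990,000 passes to the descendants.
The descendants' portion (€990,000) is divided into 5 shares of €198,000: Vance, Zainab, and Xander each take €198,000; Erik's €198,000 share passes to Erik's issue; Yusuf's €198,000 share passes to Yusuf's issue.
Erik's share (€198,000) passes entirely to Miko.
Yusuf's share (€198,000) is divided into 3 shares of €66,000: Bertrand, Nadia, and Ulric each take €66,000.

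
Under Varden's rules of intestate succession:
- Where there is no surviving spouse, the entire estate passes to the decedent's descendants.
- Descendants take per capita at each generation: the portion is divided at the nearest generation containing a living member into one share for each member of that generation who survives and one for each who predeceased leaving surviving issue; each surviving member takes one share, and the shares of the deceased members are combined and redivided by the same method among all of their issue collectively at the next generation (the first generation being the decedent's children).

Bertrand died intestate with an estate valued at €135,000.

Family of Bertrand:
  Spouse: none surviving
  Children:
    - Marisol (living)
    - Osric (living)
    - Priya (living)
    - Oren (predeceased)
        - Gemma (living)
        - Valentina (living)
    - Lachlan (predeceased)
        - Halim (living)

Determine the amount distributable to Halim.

The entire €135,000 passes to the descendants.
That amount (€135,000) is divided at the children's generation into 5 shares of €27,000. Marisol, Osric, and Priya each take €27,000. The 2 shares of the deceased (Oren and Lachlan) are combined into a pool of €54,000.
That pool (€54,000) is divided at the grandchildren's generation equally among Gemma, Valentina, and Halim: €18,000 each.

Halim receives €18,000.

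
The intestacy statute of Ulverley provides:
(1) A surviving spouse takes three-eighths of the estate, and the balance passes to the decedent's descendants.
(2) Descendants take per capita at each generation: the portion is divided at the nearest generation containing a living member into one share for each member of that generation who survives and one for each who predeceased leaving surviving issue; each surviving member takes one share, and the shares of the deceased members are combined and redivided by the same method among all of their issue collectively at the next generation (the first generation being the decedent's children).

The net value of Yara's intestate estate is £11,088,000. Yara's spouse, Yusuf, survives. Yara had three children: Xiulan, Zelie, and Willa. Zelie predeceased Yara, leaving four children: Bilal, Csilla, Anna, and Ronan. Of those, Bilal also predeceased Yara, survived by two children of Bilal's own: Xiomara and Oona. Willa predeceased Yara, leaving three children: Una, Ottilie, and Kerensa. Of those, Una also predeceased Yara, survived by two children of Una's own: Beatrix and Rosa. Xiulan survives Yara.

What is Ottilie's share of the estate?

Yusuf takes three-eighths of £11,088,000 = £4,158,000. The remaining £6,930,000 passes to the descendants.
The descendants' portion (£6,930,000) is divided at the children's generation into 3 shares of £2,310,000. Xiulan takes £2,310,000. The 2 shares of the deceased (Zelie and Willa) are combined into a pool of £4,620,000.
That pool (£4,620,000) is divided at the grandchildren's generation into 7 shares of £660,000. Csilla, Anna, Ronan, Ottilie, and Kerensa each take £660,000. The 2 shares of the deceased (Bilal and Una) are combined into a pool of £1,320,000.
That pool (£1,320,000) is divided at the great-grandchildren's generation equally among Xiomara, Oona, Beatrix, and Rosa: £330,000 each.

Ottilie receives £660,000.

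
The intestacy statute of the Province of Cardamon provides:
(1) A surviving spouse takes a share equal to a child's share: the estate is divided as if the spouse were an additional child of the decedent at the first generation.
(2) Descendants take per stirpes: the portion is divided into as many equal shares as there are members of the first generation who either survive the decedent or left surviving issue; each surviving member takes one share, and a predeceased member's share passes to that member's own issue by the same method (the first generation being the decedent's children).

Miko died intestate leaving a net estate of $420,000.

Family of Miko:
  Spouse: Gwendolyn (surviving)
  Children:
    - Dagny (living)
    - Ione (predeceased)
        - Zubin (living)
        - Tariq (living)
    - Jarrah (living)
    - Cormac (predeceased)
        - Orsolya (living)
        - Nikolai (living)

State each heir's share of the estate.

The spouse counts as an additional share at the children's level, so there are 5 primary shares of $84,000. Gwendolyn takes one such share ($84,000).
The children's combined portion ($336,000) is divided into 4 shares of $84,000: Dagny and Jarrah each take $84,000; Ione's $84,000 share passes to Ione's issue; Cormac's $84,000 share passes to Cormac's issue.
Ione's share ($84,000) is divided into 2 shares of $42,000: Zubin and Tariq each take $42,000.
Cormac's share ($84,000) is divided into 2 shares of $42,000: Orsolya and Nikolai each take $42,000.

Gwendolyn: $84,000; Dagny: $84,000; Zubin: $42,000; Tariq: $42,000; Jarrah: $84,000; Orsolya: $42,000; Nikolai: $42,000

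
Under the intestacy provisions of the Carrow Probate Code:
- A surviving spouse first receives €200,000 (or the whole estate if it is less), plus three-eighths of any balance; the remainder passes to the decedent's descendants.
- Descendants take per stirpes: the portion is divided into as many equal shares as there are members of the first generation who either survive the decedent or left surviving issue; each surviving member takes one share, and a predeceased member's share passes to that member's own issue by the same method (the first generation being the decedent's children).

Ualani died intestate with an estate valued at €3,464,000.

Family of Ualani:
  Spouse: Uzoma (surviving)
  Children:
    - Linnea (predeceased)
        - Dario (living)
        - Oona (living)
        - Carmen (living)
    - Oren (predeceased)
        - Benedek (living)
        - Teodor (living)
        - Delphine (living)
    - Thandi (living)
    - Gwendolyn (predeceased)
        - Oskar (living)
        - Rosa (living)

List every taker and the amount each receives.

Uzoma first takes €200,000, leaving a balance of €3,264,000. Uzoma then takes three-eighths of the balance (€1,224,000), for a total of €1,424,000. The remaining €2,040,000 passes to the descendants.
The descendants' portion (€2,040,000) is divided into 4 shares of €510,000: Thandi takes €510,000; Linnea's €510,000 share passes to Linnea's issue; Oren's €510,000 share passes to Oren's issue; Gwendolyn's €510,000 share passes to Gwendolyn's issue.
Linnea's share (€510,000) is divided into 3 shares of €170,000: Dario, Oona, and Carmen each take €170,000.
Oren's share (€510,000) is divided into 3 shares of €170,000: Benedek, Teodor, and Delphine each take €170,000.
Gwendolyn's share (€510,000) is divided into 2 shares of €255,000: Oskar and Rosa each take €255,000.

Uzoma: €1,424,000; Dario: €170,000; Oona: €170,000; Carmen: €170,000; Benedek: €170,000; Teodor: €170,000; Delphine: €170,000; Thandi: €510,000; Oskar: €255,000; Rosa: €255,000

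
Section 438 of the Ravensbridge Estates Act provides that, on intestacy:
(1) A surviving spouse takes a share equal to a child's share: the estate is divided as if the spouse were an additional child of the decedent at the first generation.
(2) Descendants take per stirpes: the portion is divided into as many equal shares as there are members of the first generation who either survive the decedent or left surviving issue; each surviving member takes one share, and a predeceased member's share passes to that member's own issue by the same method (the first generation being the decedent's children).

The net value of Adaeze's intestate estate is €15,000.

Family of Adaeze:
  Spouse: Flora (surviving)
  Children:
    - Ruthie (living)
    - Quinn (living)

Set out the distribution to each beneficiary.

Flora: €5,000; Ruthie: €5,000; Quinn: €5,000

The spouse counts as an additional share at the children's level, so there are 3 primary shares of €5,000. Flora takes one such share (€5,000).
The children's combined portion (€10,000) is divided into 2 shares of €5,000: Ruthie and Quinn each take €5,000.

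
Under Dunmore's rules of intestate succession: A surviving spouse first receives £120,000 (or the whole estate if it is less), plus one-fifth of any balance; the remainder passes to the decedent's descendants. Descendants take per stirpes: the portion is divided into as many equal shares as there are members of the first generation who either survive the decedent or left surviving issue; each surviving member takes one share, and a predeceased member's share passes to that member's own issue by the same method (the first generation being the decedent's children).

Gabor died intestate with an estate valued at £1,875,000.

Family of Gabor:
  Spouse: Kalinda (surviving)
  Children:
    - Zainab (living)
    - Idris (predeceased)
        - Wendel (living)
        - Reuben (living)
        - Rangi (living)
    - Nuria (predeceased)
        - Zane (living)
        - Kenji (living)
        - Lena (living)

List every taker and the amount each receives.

Kalinda first takes £120,000, leaving a balance of £1,755,000. Kalinda then takes one-fifth of the balance (£351,000), for a total of £471,000. The remaining £1,404,000 passes to the descendants.
The descendants' portion (£1,404,000) is divided into 3 shares of £468,000: Zainab takes £468,000; Idris's £468,000 share passes to Idris's issue; Nuria's £468,000 share passes to Nuria's issue.
Idris's share (£468,000) is divided into 3 shares of £156,000: Wendel, Reuben, and Rangi each take £156,000.
Nuria's share (£468,000) is divided into 3 shares of £156,000: Zane, Kenji, and Lena each take £156,000.

Kalinda: £471,000; Zainab: £468,000; Wendel: £156,000; Reuben: £156,000; Rangi: £156,000; Zane: £156,000; Kenji: £156,000; Lena: £156,000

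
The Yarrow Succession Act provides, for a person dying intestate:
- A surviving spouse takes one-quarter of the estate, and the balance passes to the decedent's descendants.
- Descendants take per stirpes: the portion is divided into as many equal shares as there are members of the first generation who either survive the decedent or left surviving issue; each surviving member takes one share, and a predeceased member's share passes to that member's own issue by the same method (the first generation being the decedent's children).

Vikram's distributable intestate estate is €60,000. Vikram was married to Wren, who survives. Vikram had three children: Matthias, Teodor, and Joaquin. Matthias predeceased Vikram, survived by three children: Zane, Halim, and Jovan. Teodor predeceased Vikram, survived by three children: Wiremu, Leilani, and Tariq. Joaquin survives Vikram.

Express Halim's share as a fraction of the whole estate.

Wren takes one-quarter of €60,000 = €15,000. The remaining €45,000 passes to the descendants.
The descendants' portion (€45,000) is divided into 3 shares of €15,000: Joaquin takes €15,000; Matthias's €15,000 share passes to Matthias's issue; Teodor's €15,000 share passes to Teodor's issue.
Matthias's share (€15,000) is divided into 3 shares of €5,000: Zane, Halim, and Jovan each take €5,000.
Teodor's share (€15,000) is divided into 3 shares of €5,000: Wiremu, Leilani, and Tariq each take €5,000.

Halim receives 1/12 of the estate.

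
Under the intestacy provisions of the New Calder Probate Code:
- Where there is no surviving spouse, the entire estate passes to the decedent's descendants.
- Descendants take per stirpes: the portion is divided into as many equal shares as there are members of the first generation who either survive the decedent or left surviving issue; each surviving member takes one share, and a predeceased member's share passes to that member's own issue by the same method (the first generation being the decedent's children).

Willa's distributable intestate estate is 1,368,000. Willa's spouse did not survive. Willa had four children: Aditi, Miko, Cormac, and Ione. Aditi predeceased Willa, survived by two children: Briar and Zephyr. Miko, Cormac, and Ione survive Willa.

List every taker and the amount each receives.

The entire 1,368,000 passes to the descendants.
That amount (1,368,000) is divided into 4 shares of 342,000: Miko, Cormac, and Ione each take 342,000; Aditi's 342,000 share passes to Aditi's issue.
Aditi's share (342,000) is divided into 2 shares of 171,000: Briar and Zephyr each take 171,000.

Briar: 171,000; Zephyr: 171,000; Miko: 342,000; Cormac: 342,000; Ione: 342,000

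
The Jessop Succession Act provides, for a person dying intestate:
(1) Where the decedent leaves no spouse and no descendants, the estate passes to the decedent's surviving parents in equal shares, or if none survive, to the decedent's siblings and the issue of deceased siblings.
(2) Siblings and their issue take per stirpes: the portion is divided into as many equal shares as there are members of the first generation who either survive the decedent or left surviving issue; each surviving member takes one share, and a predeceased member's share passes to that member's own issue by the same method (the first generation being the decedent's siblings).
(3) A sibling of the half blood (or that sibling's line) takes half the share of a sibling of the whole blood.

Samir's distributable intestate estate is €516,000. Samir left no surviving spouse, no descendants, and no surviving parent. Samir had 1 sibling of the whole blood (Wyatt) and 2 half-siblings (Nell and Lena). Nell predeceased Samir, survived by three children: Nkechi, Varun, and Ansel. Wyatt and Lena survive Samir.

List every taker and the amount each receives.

The entire €516,000 passes to the siblings and their issue.
Counting each half-blood sibling's line as half a unit, there are 2 units in €516,000, so one unit is €258,000. Whole-blood lines (Wyatt) take €258,000 each; half-blood lines (Nell and Lena) take €129,000 each.
Nell's share (€129,000) is divided into 3 shares of €43,000: Nkechi, Varun, and Ansel each take €43,000.

Wyatt: €258,000; Nkechi: €43,000; Varun: €43,000; Ansel: €43,000; Lena: €129,000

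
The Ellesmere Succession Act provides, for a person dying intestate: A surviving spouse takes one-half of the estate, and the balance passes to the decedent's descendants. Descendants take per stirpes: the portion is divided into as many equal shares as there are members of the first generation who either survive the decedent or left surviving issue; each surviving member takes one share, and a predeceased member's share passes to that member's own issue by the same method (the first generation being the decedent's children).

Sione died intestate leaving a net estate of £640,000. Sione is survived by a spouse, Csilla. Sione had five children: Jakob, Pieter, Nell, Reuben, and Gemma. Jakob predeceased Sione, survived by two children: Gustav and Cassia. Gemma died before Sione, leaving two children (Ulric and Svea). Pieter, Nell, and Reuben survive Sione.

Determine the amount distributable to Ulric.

Ulric receives £32,000.

Csilla takes one-half of £640,000 = £320,000. The remaining £320,000 passes to the descendants.
The descendants' portion (£320,000) is divided into 5 shares of £64,000: Pieter, Nell, and Reuben each take £64,000; Jakob's £64,000 share passes to Jakob's issue; Gemma's £64,000 share passes to Gemma's issue.
Jakob's share (£64,000) is divided into 2 shares of £32,000: Gustav and Cassia each take £32,000.
Gemma's share (£64,000) is divided into 2 shares of £32,000: Ulric and Svea each take £32,000.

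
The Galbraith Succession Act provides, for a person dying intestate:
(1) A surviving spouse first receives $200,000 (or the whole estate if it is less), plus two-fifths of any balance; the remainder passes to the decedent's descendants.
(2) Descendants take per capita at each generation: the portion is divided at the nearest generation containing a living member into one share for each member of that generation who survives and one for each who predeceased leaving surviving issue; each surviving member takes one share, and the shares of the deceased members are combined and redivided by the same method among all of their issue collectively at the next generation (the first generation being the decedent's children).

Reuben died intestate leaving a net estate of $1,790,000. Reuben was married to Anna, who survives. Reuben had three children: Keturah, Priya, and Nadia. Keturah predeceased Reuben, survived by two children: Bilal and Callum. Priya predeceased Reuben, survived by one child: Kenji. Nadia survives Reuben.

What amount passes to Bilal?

Bilal receives $212,000.

Anna first takes $200,000, leaving a balance of $1,590,000. Anna then takes two-fifths of the balance ($636,000), for a total of $836,000. The remaining $954,000 passes to the descendants.
The descendants' portion ($954,000) is divided at the children's generation into 3 shares of $318,000. Nadia takes $318,000. The 2 shares of the deceased (Keturah and Priya) are combined into a pool of $636,000.
That pool ($636,000) is divided at the grandchildren's generation equally among Bilal, Callum, and Kenji: $212,000 each.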